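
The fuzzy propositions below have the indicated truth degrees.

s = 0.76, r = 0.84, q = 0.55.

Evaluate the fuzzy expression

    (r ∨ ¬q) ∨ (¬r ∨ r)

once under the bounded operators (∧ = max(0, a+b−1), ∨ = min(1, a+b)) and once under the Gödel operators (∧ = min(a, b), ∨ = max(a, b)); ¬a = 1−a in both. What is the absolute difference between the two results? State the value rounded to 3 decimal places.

0.160

Under bounded:
  ¬q = 1 − 0.55 = 0.45
  r ∨ ¬q = min(1, a+b) on (0.84, 0.45) = 1.00
  ¬r = 1 − 0.84 = 0.16
  ¬r ∨ r = min(1, a+b) on (0.16, 0.84) = 1.00
  (r ∨ ¬q) ∨ (¬r ∨ r) = min(1, a+b) on (1.00, 1.00) = 1.00
  → value = 1.0000
Under Gödel:
  ¬q = 1 − 0.55 = 0.45
  r ∨ ¬q = max(a, b) on (0.84, 0.45) = 0.84
  ¬r = 1 − 0.84 = 0.16
  ¬r ∨ r = max(a, b) on (0.16, 0.84) = 0.84
  (r ∨ ¬q) ∨ (¬r ∨ r) = max(a, b) on (0.84, 0.84) = 0.84
  → value = 0.8400
|1.0000 − 0.8400| = 0.160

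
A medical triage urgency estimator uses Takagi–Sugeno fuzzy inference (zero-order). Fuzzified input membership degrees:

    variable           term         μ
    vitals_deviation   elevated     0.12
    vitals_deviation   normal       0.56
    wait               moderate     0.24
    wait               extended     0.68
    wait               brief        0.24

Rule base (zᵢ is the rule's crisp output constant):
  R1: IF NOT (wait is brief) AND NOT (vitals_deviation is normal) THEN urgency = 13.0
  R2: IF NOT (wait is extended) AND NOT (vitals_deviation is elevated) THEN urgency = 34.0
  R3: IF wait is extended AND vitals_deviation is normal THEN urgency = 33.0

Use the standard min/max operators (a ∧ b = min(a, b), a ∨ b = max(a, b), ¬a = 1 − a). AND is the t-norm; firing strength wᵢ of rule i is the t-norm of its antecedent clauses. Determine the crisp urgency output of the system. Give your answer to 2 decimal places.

R1 (z=13.0): ¬brief=1−0.24=0.76, ¬normal=1−0.56=0.44; AND[min(a, b)] → w = 0.44
R2 (z=34.0): ¬extended=1−0.68=0.32, ¬elevated=1−0.12=0.88; AND[min(a, b)] → w = 0.32
R3 (z=33.0): extended=0.68, normal=0.56; AND[min(a, b)] → w = 0.56
Weighted average = (0.44·13.0 + 0.32·34.0 + 0.56·33.0) / (0.44 + 0.32 + 0.56)
  = 35.0800 / 1.3200 = 26.58

26.58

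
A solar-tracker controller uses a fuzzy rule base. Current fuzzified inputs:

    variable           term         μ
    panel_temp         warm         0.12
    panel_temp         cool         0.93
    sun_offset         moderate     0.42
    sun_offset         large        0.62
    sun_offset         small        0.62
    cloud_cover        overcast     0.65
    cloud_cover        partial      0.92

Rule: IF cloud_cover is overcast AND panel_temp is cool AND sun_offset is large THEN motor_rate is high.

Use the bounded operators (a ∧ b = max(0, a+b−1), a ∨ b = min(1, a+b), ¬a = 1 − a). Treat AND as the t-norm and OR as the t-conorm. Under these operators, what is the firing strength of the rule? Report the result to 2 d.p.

firing strength: overcast=0.65, cool=0.93, large=0.62; AND[max(0, a+b−1)] → w = 0.20

0.20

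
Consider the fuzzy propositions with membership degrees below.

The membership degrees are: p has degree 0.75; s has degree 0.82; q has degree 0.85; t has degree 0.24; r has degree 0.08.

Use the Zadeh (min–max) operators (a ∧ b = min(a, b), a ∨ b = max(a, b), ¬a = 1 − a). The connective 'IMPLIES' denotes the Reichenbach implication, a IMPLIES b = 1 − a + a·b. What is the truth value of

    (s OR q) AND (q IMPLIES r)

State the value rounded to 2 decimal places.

s OR q = max(a, b) on (0.82, 0.85) = 0.85
q IMPLIES r  [Reichenbach: 1 − a + a·b] with a=0.85, b=0.08 → 0.22
(s OR q) AND (q IMPLIES r) = min(a, b) on (0.85, 0.22) = 0.22

0.22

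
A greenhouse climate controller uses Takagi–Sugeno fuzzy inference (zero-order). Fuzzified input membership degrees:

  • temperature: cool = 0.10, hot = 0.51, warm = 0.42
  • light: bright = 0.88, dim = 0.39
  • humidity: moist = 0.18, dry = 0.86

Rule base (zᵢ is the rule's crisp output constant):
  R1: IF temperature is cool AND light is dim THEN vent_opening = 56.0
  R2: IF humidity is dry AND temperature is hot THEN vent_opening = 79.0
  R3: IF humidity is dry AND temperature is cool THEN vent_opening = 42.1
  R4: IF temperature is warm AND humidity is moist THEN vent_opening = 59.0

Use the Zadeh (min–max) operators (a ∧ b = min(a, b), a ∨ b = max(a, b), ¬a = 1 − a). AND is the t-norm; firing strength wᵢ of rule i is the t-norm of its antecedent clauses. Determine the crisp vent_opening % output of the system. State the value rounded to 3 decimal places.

R1 (z=56.0): cool=0.10, dim=0.39; AND[min(a, b)] → w = 0.10
R2 (z=79.0): dry=0.86, hot=0.51; AND[min(a, b)] → w = 0.51
R3 (z=42.1): dry=0.86, cool=0.10; AND[min(a, b)] → w = 0.10
R4 (z=59.0): warm=0.42, moist=0.18; AND[min(a, b)] → w = 0.18
Weighted average = (0.10·56.0 + 0.51·79.0 + 0.10·42.1 + 0.18·59.0) / (0.10 + 0.51 + 0.10 + 0.18)
  = 60.7200 / 0.8900 = 68.225

68.225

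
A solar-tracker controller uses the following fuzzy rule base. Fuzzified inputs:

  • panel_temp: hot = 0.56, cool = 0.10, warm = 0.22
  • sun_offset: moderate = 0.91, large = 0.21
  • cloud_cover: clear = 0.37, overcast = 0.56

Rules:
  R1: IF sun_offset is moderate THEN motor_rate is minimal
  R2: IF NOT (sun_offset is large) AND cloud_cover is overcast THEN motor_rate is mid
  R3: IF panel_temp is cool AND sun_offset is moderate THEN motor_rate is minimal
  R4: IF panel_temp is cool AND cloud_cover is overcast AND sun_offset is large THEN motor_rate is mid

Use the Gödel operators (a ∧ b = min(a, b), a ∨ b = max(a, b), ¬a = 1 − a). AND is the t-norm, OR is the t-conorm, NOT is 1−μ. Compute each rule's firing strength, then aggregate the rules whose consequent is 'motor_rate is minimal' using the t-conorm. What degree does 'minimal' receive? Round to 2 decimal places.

R1: moderate=0.91 → w = 0.91
R2: ¬large=1−0.21=0.79, overcast=0.56; AND[min(a, b)] → w = 0.56
R3: cool=0.10, moderate=0.91; AND[min(a, b)] → w = 0.10
R4: cool=0.10, overcast=0.56, large=0.21; AND[min(a, b)] → w = 0.10
Rules with consequent 'minimal': {R1, R3} → strengths 0.91, 0.10
Aggregate via t-conorm [max(a, b)]: 0.91

0.91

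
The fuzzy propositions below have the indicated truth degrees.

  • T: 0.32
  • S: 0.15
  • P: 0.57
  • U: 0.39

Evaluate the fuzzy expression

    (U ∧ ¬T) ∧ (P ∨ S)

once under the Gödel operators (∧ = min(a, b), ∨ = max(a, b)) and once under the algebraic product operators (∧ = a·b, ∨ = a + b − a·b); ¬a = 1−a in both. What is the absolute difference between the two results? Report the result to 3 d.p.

0.222

Under Gödel:
  ¬T = 1 − 0.32 = 0.68
  U ∧ ¬T = min(a, b) on (0.39, 0.68) = 0.39
  P ∨ S = max(a, b) on (0.57, 0.15) = 0.57
  (U ∧ ¬T) ∧ (P ∨ S) = min(a, b) on (0.39, 0.57) = 0.39
  → value = 0.3900
Under algebraic product:
  ¬T = 1 − 0.3200 = 0.6800
  U ∧ ¬T = a·b on (0.3900, 0.6800) = 0.2652
  P ∨ S = a + b − a·b on (0.5700, 0.1500) = 0.6345
  (U ∧ ¬T) ∧ (P ∨ S) = a·b on (0.2652, 0.6345) = 0.1683
  → value = 0.1683
|0.3900 − 0.1683| = 0.222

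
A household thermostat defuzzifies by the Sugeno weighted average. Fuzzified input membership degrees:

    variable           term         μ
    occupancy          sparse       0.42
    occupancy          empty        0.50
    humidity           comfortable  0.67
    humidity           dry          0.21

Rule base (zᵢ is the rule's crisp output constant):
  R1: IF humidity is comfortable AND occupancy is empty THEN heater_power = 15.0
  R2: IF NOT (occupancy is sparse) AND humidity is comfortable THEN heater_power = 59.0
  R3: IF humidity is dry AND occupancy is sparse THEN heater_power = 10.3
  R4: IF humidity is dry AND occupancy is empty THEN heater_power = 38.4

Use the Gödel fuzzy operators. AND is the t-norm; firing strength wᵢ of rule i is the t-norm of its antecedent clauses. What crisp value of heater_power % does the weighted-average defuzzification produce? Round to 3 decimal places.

R1 (z=15.0): comfortable=0.67, empty=0.50; AND[min(a, b)] → w = 0.50
R2 (z=59.0): ¬sparse=1−0.42=0.58, comfortable=0.67; AND[min(a, b)] → w = 0.58
R3 (z=10.3): dry=0.21, sparse=0.42; AND[min(a, b)] → w = 0.21
R4 (z=38.4): dry=0.21, empty=0.50; AND[min(a, b)] → w = 0.21
Weighted average = (0.50·15.0 + 0.58·59.0 + 0.21·10.3 + 0.21·38.4) / (0.50 + 0.58 + 0.21 + 0.21)
  = 51.9470 / 1.5000 = 34.631

34.631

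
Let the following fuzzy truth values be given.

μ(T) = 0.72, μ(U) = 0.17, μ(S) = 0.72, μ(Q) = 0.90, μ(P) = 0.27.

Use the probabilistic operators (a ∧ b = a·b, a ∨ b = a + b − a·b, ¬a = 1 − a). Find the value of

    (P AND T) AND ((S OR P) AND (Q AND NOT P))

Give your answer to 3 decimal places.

0.102

P AND T = a·b on (0.2700, 0.7200) = 0.1944
S OR P = a + b − a·b on (0.7200, 0.2700) = 0.7956
NOT P = 1 − 0.2700 = 0.7300
Q AND NOT P = a·b on (0.9000, 0.7300) = 0.6570
(S OR P) AND (Q AND NOT P) = a·b on (0.7956, 0.6570) = 0.5227
(P AND T) AND ((S OR P) AND (Q AND NOT P)) = a·b on (0.1944, 0.5227) = 0.1016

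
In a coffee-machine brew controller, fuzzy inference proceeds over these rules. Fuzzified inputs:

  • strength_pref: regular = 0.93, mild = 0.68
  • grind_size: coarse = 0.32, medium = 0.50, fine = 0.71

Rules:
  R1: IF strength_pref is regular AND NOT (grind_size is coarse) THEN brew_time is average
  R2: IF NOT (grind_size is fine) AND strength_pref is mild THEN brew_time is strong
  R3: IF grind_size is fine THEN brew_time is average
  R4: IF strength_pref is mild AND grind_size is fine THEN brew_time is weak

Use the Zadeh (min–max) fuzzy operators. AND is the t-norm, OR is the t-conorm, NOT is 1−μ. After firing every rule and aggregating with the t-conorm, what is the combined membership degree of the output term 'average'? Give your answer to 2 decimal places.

0.71

R1: regular=0.93, ¬coarse=1−0.32=0.68; AND[min(a, b)] → w = 0.68
R2: ¬fine=1−0.71=0.29, mild=0.68; AND[min(a, b)] → w = 0.29
R3: fine=0.71 → w = 0.71
R4: mild=0.68, fine=0.71; AND[min(a, b)] → w = 0.68
Rules with consequent 'average': {R1, R3} → strengths 0.68, 0.71
Aggregate via t-conorm [max(a, b)]: 0.71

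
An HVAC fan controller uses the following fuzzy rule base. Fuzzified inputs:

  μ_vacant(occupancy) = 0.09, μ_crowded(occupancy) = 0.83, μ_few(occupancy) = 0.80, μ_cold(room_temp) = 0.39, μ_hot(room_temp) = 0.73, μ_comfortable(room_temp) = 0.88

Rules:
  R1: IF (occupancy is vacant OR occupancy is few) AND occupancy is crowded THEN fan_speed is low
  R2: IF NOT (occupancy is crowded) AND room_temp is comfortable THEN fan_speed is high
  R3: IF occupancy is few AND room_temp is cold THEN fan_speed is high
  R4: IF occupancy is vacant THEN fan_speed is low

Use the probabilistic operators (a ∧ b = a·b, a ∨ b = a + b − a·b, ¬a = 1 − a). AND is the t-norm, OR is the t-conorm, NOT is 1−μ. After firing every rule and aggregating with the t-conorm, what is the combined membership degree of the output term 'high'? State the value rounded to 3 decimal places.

0.415

R1: (vacant=0.09 OR few=0.80) = 0.8180; AND[a·b] with crowded=0.83 → w = 0.6789
R2: ¬crowded=1−0.83=0.17, comfortable=0.88; AND[a·b] → w = 0.1496
R3: few=0.80, cold=0.39; AND[a·b] → w = 0.3120
R4: vacant=0.09 → w = 0.0900
Rules with consequent 'high': {R2, R3} → strengths 0.1496, 0.3120
Aggregate via t-conorm [a + b − a·b]: 0.4149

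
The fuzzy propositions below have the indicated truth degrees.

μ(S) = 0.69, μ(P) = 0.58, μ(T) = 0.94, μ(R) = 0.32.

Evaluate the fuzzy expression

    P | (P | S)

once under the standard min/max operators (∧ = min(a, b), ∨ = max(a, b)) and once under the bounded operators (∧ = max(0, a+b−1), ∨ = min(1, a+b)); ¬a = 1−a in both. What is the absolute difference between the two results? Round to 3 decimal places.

Under standard min/max:
  P | S = max(a, b) on (0.58, 0.69) = 0.69
  P | (P | S) = max(a, b) on (0.58, 0.69) = 0.69
  → value = 0.6900
Under bounded:
  P | S = min(1, a+b) on (0.58, 0.69) = 1.00
  P | (P | S) = min(1, a+b) on (0.58, 1.00) = 1.00
  → value = 1.0000
|0.6900 − 1.0000| = 0.310

0.310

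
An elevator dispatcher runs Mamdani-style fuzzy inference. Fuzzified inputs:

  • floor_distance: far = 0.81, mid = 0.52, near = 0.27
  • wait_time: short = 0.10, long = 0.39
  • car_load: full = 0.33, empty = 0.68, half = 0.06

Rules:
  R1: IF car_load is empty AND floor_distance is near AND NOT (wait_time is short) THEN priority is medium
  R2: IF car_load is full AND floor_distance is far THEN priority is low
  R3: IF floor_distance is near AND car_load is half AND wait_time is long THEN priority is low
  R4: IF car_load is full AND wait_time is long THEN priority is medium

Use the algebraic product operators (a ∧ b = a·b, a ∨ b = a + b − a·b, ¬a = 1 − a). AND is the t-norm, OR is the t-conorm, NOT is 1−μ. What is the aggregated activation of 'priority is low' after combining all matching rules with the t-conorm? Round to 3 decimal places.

0.272

R1: empty=0.68, near=0.27, ¬short=1−0.10=0.90; AND[a·b] → w = 0.1652
R2: full=0.33, far=0.81; AND[a·b] → w = 0.2673
R3: near=0.27, half=0.06, long=0.39; AND[a·b] → w = 0.0063
R4: full=0.33, long=0.39; AND[a·b] → w = 0.1287
Rules with consequent 'low': {R2, R3} → strengths 0.2673, 0.0063
Aggregate via t-conorm [a + b − a·b]: 0.2719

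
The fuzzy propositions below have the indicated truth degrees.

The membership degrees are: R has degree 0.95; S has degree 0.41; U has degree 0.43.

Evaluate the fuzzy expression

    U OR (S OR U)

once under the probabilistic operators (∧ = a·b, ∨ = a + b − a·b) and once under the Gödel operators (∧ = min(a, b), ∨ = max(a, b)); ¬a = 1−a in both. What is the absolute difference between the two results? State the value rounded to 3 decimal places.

Under probabilistic:
  S OR U = a + b − a·b on (0.4100, 0.4300) = 0.6637
  U OR (S OR U) = a + b − a·b on (0.4300, 0.6637) = 0.8083
  → value = 0.8083
Under Gödel:
  S OR U = max(a, b) on (0.41, 0.43) = 0.43
  U OR (S OR U) = max(a, b) on (0.43, 0.43) = 0.43
  → value = 0.4300
|0.8083 − 0.4300| = 0.378

0.378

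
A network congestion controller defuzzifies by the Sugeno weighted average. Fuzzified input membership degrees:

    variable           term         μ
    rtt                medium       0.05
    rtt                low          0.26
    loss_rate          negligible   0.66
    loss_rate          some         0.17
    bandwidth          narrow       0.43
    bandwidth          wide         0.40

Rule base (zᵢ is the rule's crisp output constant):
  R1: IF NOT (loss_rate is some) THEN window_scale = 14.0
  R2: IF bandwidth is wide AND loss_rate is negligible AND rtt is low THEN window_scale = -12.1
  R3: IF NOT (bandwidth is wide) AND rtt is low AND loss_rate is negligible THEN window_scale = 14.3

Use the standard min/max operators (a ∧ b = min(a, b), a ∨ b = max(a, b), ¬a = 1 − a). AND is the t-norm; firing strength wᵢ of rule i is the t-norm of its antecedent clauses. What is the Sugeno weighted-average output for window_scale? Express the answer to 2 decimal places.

R1 (z=14.0): ¬some=1−0.17=0.83 → w = 0.83
R2 (z=-12.1): wide=0.40, negligible=0.66, low=0.26; AND[min(a, b)] → w = 0.26
R3 (z=14.3): ¬wide=1−0.40=0.60, low=0.26, negligible=0.66; AND[min(a, b)] → w = 0.26
Weighted average = (0.83·14.0 + 0.26·-12.1 + 0.26·14.3) / (0.83 + 0.26 + 0.26)
  = 12.1920 / 1.3500 = 9.03

9.03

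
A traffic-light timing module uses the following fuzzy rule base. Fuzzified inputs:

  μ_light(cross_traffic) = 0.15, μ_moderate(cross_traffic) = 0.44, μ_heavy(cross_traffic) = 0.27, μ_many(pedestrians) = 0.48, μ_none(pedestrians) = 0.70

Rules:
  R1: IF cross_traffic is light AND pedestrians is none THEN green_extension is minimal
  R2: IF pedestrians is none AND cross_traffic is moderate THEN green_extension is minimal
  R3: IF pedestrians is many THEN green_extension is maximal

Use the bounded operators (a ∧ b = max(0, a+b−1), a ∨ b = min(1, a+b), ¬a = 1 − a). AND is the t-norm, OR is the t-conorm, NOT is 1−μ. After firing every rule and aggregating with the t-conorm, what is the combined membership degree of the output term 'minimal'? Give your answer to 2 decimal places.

0.14

R1: light=0.15, none=0.70; AND[max(0, a+b−1)] → w = 0.00
R2: none=0.70, moderate=0.44; AND[max(0, a+b−1)] → w = 0.14
R3: many=0.48 → w = 0.48
Rules with consequent 'minimal': {R1, R2} → strengths 0.00, 0.14
Aggregate via t-conorm [min(1, a+b)]: 0.14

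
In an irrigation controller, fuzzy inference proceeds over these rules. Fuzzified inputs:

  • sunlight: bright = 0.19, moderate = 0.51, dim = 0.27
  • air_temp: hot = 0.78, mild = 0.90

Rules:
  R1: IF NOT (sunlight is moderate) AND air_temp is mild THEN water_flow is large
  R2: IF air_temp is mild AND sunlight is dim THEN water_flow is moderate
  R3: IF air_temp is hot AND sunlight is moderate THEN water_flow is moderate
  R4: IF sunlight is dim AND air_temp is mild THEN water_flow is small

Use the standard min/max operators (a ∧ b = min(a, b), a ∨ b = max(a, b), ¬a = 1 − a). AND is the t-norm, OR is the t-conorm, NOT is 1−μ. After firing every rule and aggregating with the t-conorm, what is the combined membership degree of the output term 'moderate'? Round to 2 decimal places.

0.51

R1: ¬moderate=1−0.51=0.49, mild=0.90; AND[min(a, b)] → w = 0.49
R2: mild=0.90, dim=0.27; AND[min(a, b)] → w = 0.27
R3: hot=0.78, moderate=0.51; AND[min(a, b)] → w = 0.51
R4: dim=0.27, mild=0.90; AND[min(a, b)] → w = 0.27
Rules with consequent 'moderate': {R2, R3} → strengths 0.27, 0.51
Aggregate via t-conorm [max(a, b)]: 0.51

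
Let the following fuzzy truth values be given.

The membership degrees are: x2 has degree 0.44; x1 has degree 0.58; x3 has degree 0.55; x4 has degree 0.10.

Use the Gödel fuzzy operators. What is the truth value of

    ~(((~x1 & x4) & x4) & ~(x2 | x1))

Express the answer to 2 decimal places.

~x1 = 1 − 0.58 = 0.42
~x1 & x4 = min(a, b) on (0.42, 0.10) = 0.10
(~x1 & x4) & x4 = min(a, b) on (0.10, 0.10) = 0.10
x2 | x1 = max(a, b) on (0.44, 0.58) = 0.58
~(x2 | x1) = 1 − 0.58 = 0.42
((~x1 & x4) & x4) & ~(x2 | x1) = min(a, b) on (0.10, 0.42) = 0.10
~(((~x1 & x4) & x4) & ~(x2 | x1)) = 1 − 0.10 = 0.90

0.90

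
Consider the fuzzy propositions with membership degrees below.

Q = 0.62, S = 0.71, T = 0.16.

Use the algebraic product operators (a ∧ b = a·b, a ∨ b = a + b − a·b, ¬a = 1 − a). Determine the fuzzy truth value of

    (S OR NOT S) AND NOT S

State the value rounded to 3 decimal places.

0.230

NOT S = 1 − 0.7100 = 0.2900
S OR NOT S = a + b − a·b on (0.7100, 0.2900) = 0.7941
NOT S = 1 − 0.7100 = 0.2900
(S OR NOT S) AND NOT S = a·b on (0.7941, 0.2900) = 0.2303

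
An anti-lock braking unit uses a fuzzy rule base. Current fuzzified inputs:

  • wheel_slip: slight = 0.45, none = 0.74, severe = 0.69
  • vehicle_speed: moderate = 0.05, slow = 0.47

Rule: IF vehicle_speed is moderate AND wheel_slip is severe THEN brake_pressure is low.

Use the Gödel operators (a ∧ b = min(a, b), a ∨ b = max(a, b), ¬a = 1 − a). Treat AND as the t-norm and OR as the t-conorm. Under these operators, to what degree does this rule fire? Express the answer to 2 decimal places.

0.05

firing strength: moderate=0.05, severe=0.69; AND[min(a, b)] → w = 0.05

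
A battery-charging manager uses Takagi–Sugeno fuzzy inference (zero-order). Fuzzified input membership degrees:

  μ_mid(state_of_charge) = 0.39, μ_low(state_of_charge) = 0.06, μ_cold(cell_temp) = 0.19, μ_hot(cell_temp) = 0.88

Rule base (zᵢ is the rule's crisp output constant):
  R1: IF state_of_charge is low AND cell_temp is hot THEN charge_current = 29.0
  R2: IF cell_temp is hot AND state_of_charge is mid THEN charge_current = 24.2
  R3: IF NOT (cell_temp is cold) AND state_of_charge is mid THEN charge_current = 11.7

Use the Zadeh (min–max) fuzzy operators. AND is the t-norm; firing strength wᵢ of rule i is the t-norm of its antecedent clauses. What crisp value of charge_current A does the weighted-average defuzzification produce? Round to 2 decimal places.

R1 (z=29.0): low=0.06, hot=0.88; AND[min(a, b)] → w = 0.06
R2 (z=24.2): hot=0.88, mid=0.39; AND[min(a, b)] → w = 0.39
R3 (z=11.7): ¬cold=1−0.19=0.81, mid=0.39; AND[min(a, b)] → w = 0.39
Weighted average = (0.06·29.0 + 0.39·24.2 + 0.39·11.7) / (0.06 + 0.39 + 0.39)
  = 15.7410 / 0.8400 = 18.74

18.74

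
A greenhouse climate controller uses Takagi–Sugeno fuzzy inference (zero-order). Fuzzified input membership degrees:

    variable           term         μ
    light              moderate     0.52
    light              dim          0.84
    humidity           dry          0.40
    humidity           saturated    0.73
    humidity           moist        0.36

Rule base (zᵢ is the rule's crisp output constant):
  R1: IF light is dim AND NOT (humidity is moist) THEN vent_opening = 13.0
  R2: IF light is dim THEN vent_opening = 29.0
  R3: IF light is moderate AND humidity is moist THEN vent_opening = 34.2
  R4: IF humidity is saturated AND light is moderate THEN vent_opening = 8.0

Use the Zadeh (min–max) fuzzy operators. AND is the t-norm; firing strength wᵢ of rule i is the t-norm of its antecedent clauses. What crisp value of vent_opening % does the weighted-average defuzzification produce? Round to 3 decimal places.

R1 (z=13.0): dim=0.84, ¬moist=1−0.36=0.64; AND[min(a, b)] → w = 0.64
R2 (z=29.0): dim=0.84 → w = 0.84
R3 (z=34.2): moderate=0.52, moist=0.36; AND[min(a, b)] → w = 0.36
R4 (z=8.0): saturated=0.73, moderate=0.52; AND[min(a, b)] → w = 0.52
Weighted average = (0.64·13.0 + 0.84·29.0 + 0.36·34.2 + 0.52·8.0) / (0.64 + 0.84 + 0.36 + 0.52)
  = 49.1520 / 2.3600 = 20.827

20.827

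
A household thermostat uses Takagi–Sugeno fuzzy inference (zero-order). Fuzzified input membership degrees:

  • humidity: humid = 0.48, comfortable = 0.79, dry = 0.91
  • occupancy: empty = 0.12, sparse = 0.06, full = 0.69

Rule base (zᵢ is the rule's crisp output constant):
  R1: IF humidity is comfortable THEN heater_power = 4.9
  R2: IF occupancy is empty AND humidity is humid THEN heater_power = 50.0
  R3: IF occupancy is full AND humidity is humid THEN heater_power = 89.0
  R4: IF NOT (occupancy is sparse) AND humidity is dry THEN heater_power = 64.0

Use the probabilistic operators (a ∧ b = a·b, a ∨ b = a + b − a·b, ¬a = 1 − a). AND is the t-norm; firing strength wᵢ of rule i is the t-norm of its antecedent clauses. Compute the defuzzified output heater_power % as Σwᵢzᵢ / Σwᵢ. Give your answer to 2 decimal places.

44.72

R1 (z=4.9): comfortable=0.79 → w = 0.7900
R2 (z=50.0): empty=0.12, humid=0.48; AND[a·b] → w = 0.0576
R3 (z=89.0): full=0.69, humid=0.48; AND[a·b] → w = 0.3312
R4 (z=64.0): ¬sparse=1−0.06=0.94, dry=0.91; AND[a·b] → w = 0.8554
Weighted average = (0.7900·4.9 + 0.0576·50.0 + 0.3312·89.0 + 0.8554·64.0) / (0.7900 + 0.0576 + 0.3312 + 0.8554)
  = 90.9734 / 2.0342 = 44.72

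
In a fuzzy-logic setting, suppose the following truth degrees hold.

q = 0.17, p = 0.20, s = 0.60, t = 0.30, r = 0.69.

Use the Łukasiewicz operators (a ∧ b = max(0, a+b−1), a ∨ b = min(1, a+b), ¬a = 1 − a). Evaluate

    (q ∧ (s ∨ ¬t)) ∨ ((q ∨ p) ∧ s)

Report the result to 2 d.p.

0.17

¬t = 1 − 0.30 = 0.70
s ∨ ¬t = min(1, a+b) on (0.60, 0.70) = 1.00
q ∧ (s ∨ ¬t) = max(0, a+b−1) on (0.17, 1.00) = 0.17
q ∨ p = min(1, a+b) on (0.17, 0.20) = 0.37
(q ∨ p) ∧ s = max(0, a+b−1) on (0.37, 0.60) = 0.00
(q ∧ (s ∨ ¬t)) ∨ ((q ∨ p) ∧ s) = min(1, a+b) on (0.17, 0.00) = 0.17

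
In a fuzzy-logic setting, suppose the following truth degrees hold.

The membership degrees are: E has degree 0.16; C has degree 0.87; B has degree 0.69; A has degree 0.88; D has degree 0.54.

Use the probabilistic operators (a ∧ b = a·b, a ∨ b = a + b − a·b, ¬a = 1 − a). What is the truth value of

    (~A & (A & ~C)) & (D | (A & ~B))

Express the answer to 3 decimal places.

~A = 1 − 0.8800 = 0.1200
~C = 1 − 0.8700 = 0.1300
A & ~C = a·b on (0.8800, 0.1300) = 0.1144
~A & (A & ~C) = a·b on (0.1200, 0.1144) = 0.0137
~B = 1 − 0.6900 = 0.3100
A & ~B = a·b on (0.8800, 0.3100) = 0.2728
D | (A & ~B) = a + b − a·b on (0.5400, 0.2728) = 0.6655
(~A & (A & ~C)) & (D | (A & ~B)) = a·b on (0.0137, 0.6655) = 0.0091

0.009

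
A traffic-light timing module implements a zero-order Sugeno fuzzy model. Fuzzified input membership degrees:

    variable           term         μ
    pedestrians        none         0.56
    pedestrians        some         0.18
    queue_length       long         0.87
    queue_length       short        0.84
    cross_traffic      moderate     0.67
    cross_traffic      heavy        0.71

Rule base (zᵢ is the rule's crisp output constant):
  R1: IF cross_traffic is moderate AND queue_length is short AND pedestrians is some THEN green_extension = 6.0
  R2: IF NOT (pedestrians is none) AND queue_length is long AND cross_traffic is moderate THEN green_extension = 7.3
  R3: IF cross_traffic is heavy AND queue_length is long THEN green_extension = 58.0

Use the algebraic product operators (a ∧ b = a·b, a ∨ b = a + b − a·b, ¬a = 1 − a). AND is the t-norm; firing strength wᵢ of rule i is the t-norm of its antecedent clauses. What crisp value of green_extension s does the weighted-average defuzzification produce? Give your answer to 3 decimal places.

39.270

R1 (z=6.0): moderate=0.67, short=0.84, some=0.18; AND[a·b] → w = 0.1013
R2 (z=7.3): ¬none=1−0.56=0.44, long=0.87, moderate=0.67; AND[a·b] → w = 0.2565
R3 (z=58.0): heavy=0.71, long=0.87; AND[a·b] → w = 0.6177
Weighted average = (0.1013·6.0 + 0.2565·7.3 + 0.6177·58.0) / (0.1013 + 0.2565 + 0.6177)
  = 38.3067 / 0.9755 = 39.270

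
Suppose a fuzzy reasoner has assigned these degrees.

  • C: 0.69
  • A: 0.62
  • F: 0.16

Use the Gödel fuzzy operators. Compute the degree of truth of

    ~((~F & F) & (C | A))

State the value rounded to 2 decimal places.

0.84

~F = 1 − 0.16 = 0.84
~F & F = min(a, b) on (0.84, 0.16) = 0.16
C | A = max(a, b) on (0.69, 0.62) = 0.69
(~F & F) & (C | A) = min(a, b) on (0.16, 0.69) = 0.16
~((~F & F) & (C | A)) = 1 − 0.16 = 0.84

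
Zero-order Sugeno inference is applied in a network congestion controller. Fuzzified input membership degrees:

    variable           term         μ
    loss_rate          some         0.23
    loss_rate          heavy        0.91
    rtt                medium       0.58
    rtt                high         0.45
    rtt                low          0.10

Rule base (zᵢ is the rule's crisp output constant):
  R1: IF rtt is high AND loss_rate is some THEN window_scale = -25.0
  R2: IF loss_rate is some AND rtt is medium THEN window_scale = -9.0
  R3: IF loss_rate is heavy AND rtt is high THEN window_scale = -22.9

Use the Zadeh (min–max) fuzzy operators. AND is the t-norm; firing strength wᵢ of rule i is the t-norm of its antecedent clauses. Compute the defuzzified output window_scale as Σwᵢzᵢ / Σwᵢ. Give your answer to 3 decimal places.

R1 (z=-25.0): high=0.45, some=0.23; AND[min(a, b)] → w = 0.23
R2 (z=-9.0): some=0.23, medium=0.58; AND[min(a, b)] → w = 0.23
R3 (z=-22.9): heavy=0.91, high=0.45; AND[min(a, b)] → w = 0.45
Weighted average = (0.23·-25.0 + 0.23·-9.0 + 0.45·-22.9) / (0.23 + 0.23 + 0.45)
  = -18.1250 / 0.9100 = -19.918

-19.918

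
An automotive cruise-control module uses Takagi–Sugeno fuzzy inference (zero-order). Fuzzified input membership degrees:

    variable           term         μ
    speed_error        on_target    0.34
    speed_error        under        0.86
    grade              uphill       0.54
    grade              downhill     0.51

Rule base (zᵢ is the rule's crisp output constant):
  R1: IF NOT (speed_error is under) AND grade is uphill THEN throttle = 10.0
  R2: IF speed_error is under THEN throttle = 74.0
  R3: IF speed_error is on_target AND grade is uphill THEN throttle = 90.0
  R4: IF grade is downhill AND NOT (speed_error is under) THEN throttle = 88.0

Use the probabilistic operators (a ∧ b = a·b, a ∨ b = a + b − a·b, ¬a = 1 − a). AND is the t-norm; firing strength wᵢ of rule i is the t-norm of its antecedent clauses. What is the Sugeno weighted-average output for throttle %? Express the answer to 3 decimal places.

R1 (z=10.0): ¬under=1−0.86=0.14, uphill=0.54; AND[a·b] → w = 0.0756
R2 (z=74.0): under=0.86 → w = 0.8600
R3 (z=90.0): on_target=0.34, uphill=0.54; AND[a·b] → w = 0.1836
R4 (z=88.0): downhill=0.51, ¬under=1−0.86=0.14; AND[a·b] → w = 0.0714
Weighted average = (0.0756·10.0 + 0.8600·74.0 + 0.1836·90.0 + 0.0714·88.0) / (0.0756 + 0.8600 + 0.1836 + 0.0714)
  = 87.2032 / 1.1906 = 73.243

73.243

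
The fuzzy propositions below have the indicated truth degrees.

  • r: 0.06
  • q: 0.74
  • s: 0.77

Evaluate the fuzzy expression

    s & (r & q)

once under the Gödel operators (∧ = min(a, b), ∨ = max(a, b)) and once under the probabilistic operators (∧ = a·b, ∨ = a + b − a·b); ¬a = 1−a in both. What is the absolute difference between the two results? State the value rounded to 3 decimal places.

0.026

Under Gödel:
  r & q = min(a, b) on (0.06, 0.74) = 0.06
  s & (r & q) = min(a, b) on (0.77, 0.06) = 0.06
  → value = 0.0600
Under probabilistic:
  r & q = a·b on (0.0600, 0.7400) = 0.0444
  s & (r & q) = a·b on (0.7700, 0.0444) = 0.0342
  → value = 0.0342
|0.0600 − 0.0342| = 0.026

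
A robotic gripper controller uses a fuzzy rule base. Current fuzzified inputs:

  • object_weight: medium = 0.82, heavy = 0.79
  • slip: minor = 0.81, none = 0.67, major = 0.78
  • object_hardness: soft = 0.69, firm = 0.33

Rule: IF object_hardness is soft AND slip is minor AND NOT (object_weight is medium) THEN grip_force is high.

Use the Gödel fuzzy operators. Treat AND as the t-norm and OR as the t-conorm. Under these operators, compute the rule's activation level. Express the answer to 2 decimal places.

0.18

firing strength: soft=0.69, minor=0.81, ¬medium=1−0.82=0.18; AND[min(a, b)] → w = 0.18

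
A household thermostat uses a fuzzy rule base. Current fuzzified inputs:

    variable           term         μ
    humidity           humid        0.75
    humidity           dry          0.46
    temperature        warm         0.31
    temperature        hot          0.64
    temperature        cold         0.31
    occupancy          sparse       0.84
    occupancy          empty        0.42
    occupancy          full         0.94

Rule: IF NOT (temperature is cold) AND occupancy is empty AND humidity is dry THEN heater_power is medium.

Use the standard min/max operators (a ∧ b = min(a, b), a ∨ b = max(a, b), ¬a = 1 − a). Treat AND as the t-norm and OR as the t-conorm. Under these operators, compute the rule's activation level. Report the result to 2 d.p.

0.42

firing strength: ¬cold=1−0.31=0.69, empty=0.42, dry=0.46; AND[min(a, b)] → w = 0.42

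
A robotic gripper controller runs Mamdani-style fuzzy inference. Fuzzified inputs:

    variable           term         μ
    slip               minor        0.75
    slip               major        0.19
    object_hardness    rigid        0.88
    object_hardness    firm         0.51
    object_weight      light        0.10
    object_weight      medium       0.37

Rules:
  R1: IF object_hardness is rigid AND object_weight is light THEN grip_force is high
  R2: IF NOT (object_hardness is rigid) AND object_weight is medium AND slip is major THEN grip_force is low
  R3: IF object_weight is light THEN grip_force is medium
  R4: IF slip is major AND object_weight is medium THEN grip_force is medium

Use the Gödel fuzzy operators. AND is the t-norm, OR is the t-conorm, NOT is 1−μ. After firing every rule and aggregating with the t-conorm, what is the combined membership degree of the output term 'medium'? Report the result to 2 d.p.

R1: rigid=0.88, light=0.10; AND[min(a, b)] → w = 0.10
R2: ¬rigid=1−0.88=0.12, medium=0.37, major=0.19; AND[min(a, b)] → w = 0.12
R3: light=0.10 → w = 0.10
R4: major=0.19, medium=0.37; AND[min(a, b)] → w = 0.19
Rules with consequent 'medium': {R3, R4} → strengths 0.10, 0.19
Aggregate via t-conorm [max(a, b)]: 0.19

0.19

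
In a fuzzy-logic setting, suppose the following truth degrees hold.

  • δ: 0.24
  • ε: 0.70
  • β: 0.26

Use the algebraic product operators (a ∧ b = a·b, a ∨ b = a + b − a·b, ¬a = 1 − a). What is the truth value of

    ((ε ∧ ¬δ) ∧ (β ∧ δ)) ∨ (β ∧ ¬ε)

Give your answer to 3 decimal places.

¬δ = 1 − 0.2400 = 0.7600
ε ∧ ¬δ = a·b on (0.7000, 0.7600) = 0.5320
β ∧ δ = a·b on (0.2600, 0.2400) = 0.0624
(ε ∧ ¬δ) ∧ (β ∧ δ) = a·b on (0.5320, 0.0624) = 0.0332
¬ε = 1 − 0.7000 = 0.3000
β ∧ ¬ε = a·b on (0.2600, 0.3000) = 0.0780
((ε ∧ ¬δ) ∧ (β ∧ δ)) ∨ (β ∧ ¬ε) = a + b − a·b on (0.0332, 0.0780) = 0.1086

0.109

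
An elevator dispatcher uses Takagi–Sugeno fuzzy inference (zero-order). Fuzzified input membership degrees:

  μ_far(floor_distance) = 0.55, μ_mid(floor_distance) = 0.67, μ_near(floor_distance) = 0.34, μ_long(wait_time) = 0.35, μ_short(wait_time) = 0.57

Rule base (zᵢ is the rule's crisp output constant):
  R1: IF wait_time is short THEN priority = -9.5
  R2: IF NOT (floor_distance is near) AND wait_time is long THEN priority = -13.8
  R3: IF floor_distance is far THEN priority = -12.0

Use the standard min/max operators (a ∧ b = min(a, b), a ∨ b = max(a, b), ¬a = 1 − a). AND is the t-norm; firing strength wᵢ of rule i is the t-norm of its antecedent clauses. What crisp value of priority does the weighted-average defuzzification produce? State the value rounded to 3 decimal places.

-11.459

R1 (z=-9.5): short=0.57 → w = 0.57
R2 (z=-13.8): ¬near=1−0.34=0.66, long=0.35; AND[min(a, b)] → w = 0.35
R3 (z=-12.0): far=0.55 → w = 0.55
Weighted average = (0.57·-9.5 + 0.35·-13.8 + 0.55·-12.0) / (0.57 + 0.35 + 0.55)
  = -16.8450 / 1.4700 = -11.459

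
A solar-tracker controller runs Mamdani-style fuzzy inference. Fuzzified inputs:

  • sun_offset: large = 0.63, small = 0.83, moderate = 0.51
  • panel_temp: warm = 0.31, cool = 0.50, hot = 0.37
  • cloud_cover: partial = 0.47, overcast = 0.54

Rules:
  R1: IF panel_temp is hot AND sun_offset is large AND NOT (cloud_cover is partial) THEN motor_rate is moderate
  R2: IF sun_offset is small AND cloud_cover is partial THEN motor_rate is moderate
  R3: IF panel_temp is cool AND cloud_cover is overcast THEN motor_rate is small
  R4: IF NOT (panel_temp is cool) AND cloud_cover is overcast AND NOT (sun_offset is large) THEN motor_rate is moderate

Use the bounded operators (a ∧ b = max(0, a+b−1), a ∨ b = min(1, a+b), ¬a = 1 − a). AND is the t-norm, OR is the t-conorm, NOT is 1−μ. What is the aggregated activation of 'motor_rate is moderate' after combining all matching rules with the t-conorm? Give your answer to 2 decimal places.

0.30

R1: hot=0.37, large=0.63, ¬partial=1−0.47=0.53; AND[max(0, a+b−1)] → w = 0.00
R2: small=0.83, partial=0.47; AND[max(0, a+b−1)] → w = 0.30
R3: cool=0.50, overcast=0.54; AND[max(0, a+b−1)] → w = 0.04
R4: ¬cool=1−0.50=0.50, overcast=0.54, ¬large=1−0.63=0.37; AND[max(0, a+b−1)] → w = 0.00
Rules with consequent 'moderate': {R1, R2, R4} → strengths 0.00, 0.30, 0.00
Aggregate via t-conorm [min(1, a+b)]: 0.30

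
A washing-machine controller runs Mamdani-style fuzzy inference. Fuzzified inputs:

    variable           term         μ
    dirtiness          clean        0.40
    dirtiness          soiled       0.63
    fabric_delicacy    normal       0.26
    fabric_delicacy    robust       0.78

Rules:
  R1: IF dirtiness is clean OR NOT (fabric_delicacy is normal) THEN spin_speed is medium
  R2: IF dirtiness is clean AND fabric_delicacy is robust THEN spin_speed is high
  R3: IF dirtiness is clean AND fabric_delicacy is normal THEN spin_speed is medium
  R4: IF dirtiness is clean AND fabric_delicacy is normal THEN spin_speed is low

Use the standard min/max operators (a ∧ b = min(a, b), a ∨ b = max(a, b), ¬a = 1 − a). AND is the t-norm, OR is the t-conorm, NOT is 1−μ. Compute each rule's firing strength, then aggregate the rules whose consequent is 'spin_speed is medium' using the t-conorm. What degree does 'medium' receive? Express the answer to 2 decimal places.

R1: clean=0.40, ¬normal=1−0.26=0.74; OR[max(a, b)] → w = 0.74
R2: clean=0.40, robust=0.78; AND[min(a, b)] → w = 0.40
R3: clean=0.40, normal=0.26; AND[min(a, b)] → w = 0.26
R4: clean=0.40, normal=0.26; AND[min(a, b)] → w = 0.26
Rules with consequent 'medium': {R1, R3} → strengths 0.74, 0.26
Aggregate via t-conorm [max(a, b)]: 0.74

0.74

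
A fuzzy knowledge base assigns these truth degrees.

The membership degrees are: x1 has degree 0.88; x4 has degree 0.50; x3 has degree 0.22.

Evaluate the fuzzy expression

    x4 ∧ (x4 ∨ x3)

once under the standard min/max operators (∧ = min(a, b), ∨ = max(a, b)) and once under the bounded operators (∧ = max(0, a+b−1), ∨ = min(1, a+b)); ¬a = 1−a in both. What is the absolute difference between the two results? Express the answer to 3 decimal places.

Under standard min/max:
  x4 ∨ x3 = max(a, b) on (0.50, 0.22) = 0.50
  x4 ∧ (x4 ∨ x3) = min(a, b) on (0.50, 0.50) = 0.50
  → value = 0.5000
Under bounded:
  x4 ∨ x3 = min(1, a+b) on (0.50, 0.22) = 0.72
  x4 ∧ (x4 ∨ x3) = max(0, a+b−1) on (0.50, 0.72) = 0.22
  → value = 0.2200
|0.5000 − 0.2200| = 0.280

0.280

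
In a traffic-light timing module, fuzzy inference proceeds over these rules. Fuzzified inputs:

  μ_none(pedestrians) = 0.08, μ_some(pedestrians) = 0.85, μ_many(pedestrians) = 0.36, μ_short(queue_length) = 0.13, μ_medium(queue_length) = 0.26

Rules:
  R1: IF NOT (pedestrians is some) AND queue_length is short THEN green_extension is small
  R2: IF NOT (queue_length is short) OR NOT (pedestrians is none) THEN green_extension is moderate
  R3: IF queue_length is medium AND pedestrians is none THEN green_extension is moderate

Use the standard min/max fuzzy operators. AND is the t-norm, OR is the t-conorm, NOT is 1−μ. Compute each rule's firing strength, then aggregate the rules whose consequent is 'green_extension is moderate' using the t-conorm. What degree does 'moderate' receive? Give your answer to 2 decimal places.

0.92

R1: ¬some=1−0.85=0.15, short=0.13; AND[min(a, b)] → w = 0.13
R2: ¬short=1−0.13=0.87, ¬none=1−0.08=0.92; OR[max(a, b)] → w = 0.92
R3: medium=0.26, none=0.08; AND[min(a, b)] → w = 0.08
Rules with consequent 'moderate': {R2, R3} → strengths 0.92, 0.08
Aggregate via t-conorm [max(a, b)]: 0.92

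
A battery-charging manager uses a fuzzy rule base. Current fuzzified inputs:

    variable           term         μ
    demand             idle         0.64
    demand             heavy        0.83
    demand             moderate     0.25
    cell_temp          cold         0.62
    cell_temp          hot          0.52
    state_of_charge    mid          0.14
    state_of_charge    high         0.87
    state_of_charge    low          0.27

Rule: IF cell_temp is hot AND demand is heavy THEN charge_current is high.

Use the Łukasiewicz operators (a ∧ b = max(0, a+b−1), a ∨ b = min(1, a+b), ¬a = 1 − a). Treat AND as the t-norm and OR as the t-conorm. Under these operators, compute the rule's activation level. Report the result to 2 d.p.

firing strength: hot=0.52, heavy=0.83; AND[max(0, a+b−1)] → w = 0.35

0.35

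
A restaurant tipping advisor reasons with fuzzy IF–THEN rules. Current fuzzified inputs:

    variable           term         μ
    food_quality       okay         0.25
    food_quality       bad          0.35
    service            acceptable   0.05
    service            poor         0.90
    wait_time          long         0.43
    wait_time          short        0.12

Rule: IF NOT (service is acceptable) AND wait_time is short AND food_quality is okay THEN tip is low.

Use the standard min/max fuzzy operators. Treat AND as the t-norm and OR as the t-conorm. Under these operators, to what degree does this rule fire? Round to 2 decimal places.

0.12

firing strength: ¬acceptable=1−0.05=0.95, short=0.12, okay=0.25; AND[min(a, b)] → w = 0.12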